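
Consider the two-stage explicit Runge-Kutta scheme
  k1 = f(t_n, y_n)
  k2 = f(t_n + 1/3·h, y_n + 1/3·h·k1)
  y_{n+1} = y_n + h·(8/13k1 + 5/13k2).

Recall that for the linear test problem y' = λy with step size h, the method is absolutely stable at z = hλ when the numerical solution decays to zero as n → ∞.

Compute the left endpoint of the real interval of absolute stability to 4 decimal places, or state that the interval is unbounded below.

On y'=λy, z=hλ:
  k1=λy_n ⇒ h·k1=z·y_n;  k2=λ(1+1/3z)y_n ⇒ h·k2=z(1+1/3z)y_n
  y_{n+1}/y_n = 1 + 8/13z + 5/13z(1+1/3z) = 1 + z + 5/39z²
  R(z) = 1 + z + 5/39z².

Boundary: |R(x)|=1, x<0.
x=-1.48: |R|=0.1992
R=1: x+5/39x²=0 ⇒ x=−39/5=-7.8000; min R=1−1/(4·5/39)=-0.9500>−1
Confirm numerically:
  x=-5.410: |R|=0.65768 <1
  x=-4.427: |R|=0.91439 <1
  x=-4.016: |R|=0.94827 <1
  x=-3.319: |R|=0.90672 <1
  x=-8.243: |R|=1.46816 >1
  x=-8.206: |R|=1.42713 >1
Stable set (-7.8000, 0).

left endpoint -7.8000.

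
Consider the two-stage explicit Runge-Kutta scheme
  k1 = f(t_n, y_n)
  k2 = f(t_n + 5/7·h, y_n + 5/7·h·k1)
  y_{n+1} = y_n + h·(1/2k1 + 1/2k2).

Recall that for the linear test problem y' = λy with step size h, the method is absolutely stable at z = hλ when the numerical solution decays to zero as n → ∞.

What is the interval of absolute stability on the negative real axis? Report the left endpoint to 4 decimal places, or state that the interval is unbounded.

On y'=λy, z=hλ:
  k1=λy_n ⇒ h·k1=z·y_n;  k2=λ(1+5/7z)y_n ⇒ h·k2=z(1+5/7z)y_n
  y_{n+1}/y_n = 1 + 1/2z + 1/2z(1+5/7z) = 1 + z + 5/14z²
  ⇒ R(z) = 1 + z + 5/14z².

Need |R(x)|<1, x<0.
x=-1.67: |R|=0.3260
R=1: x+5/14x²=0 ⇒ x=−14/5=-2.8000; min R=1−1/(4·5/14)=0.3000>−1
Confirm numerically:
  x=-2.574: |R|=0.79224 <1
  x=-2.020: |R|=0.43729 <1
  x=-1.713: |R|=0.33499 <1
  x=-3.349: |R|=1.65664 >1
  x=-2.848: |R|=1.04882 >1
So |R|<1 on (-2.8000, 0).

z∈(-2.8000,0).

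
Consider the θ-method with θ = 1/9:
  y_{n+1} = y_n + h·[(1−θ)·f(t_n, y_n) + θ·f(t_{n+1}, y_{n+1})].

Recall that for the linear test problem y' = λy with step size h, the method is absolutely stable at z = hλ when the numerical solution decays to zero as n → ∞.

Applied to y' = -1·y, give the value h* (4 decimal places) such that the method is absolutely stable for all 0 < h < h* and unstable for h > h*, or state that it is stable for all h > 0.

(-2.5714,0); λ=-1 ⇒ h* = (18/7)/1 = 2.5714.

On y'=λy, z=hλ:
  y_{n+1} = y_n + z·[8/9·y_n + 1/9·y_{n+1}] ⇒ (1 − 1/9z)y_{n+1} = (1 + 8/9z)y_n
  R(z) = (1 + 8/9z)/(1 − 1/9z).

Need |R(x)|<1, x<0.
x=-0.5: |R|=0.5263
R=−1: 1+8/9x = −1+1/9x ⇒ -7/9x=2 ⇒ x=2/(-7/9)=-2.5714
Confirm numerically:
  x=-1.550: |R|=0.32227 <1
  x=-1.451: |R|=0.24955 <1
  x=-1.214: |R|=0.06971 <1
  x=-3.034: |R|=1.26907 >1
  x=-2.979: |R|=1.23817 >1
  x=-2.652: |R|=1.04840 >1
Stable set (-2.5714, 0).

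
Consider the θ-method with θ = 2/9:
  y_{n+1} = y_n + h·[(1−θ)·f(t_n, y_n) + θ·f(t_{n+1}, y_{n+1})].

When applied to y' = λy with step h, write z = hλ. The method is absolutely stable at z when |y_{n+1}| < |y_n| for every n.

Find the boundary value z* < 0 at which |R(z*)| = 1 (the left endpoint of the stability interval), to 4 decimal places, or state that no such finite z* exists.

With y'=λy (z=hλ):
  y_{n+1} = y_n + z·[7/9·y_n + 2/9·y_{n+1}] ⇒ (1 − 2/9z)y_{n+1} = (1 + 7/9z)y_n
  Hence R(z) = (1 + 7/9z)/(1 − 2/9z).

Need |R(x)|<1, x<0.
x=-0.79: |R|=0.3280
R=−1: 1+7/9x = −1+2/9x ⇒ -5/9x=2 ⇒ x=2/(-5/9)=-3.6000
Confirm numerically:
  x=-3.226: |R|=0.87898 <1
  x=-2.855: |R|=0.74677 <1
  x=-1.844: |R|=0.30801 <1
  x=-4.080: |R|=1.13986 >1
  x=-3.692: |R|=1.02808 >1
Stable set (-3.6000, 0).

left endpoint -3.6000.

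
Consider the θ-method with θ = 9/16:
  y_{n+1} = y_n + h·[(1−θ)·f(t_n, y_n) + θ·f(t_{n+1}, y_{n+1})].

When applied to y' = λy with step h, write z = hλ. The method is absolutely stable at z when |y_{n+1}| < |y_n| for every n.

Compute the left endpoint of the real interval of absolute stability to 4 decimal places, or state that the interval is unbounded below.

unbounded; (−∞, 0).

Test eqn y'=λy, z=hλ:
  y_{n+1} = y_n + z·[7/16·y_n + 9/16·y_{n+1}] ⇒ (1 − 9/16z)y_{n+1} = (1 + 7/16z)y_n
  ⇒ R(z) = (1 + 7/16z)/(1 − 9/16z).

Solve |R(x)|<1 on ℝ⁻.
x=-1.55: |R|=0.1720
x=-2: |R|=0.0588
x=-10: |R|=0.5094
x=-100: |R|=0.7467
θ=9/16≥1/2 ⇒ |1+7/16x|<|1−9/16x| ∀x<0 ⇒ unbounded interval.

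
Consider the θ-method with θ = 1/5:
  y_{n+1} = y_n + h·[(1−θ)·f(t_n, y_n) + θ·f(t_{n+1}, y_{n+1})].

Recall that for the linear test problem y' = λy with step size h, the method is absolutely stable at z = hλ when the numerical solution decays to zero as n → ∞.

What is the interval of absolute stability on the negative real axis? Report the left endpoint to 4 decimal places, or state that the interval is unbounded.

Test eqn y'=λy, z=hλ:
  y_{n+1} = y_n + z·[4/5·y_n + 1/5·y_{n+1}] ⇒ (1 − 1/5z)y_{n+1} = (1 + 4/5z)y_n
  R(z) = (1 + 4/5z)/(1 − 1/5z).

Boundary: |R(x)|=1, x<0.
x=-0.9: |R|=0.2373
R=−1: 1+4/5x = −1+1/5x ⇒ -3/5x=2 ⇒ x=2/(-3/5)=-3.3333
Confirm numerically:
  x=-2.869: |R|=0.82298 <1
  x=-2.092: |R|=0.47490 <1
  x=-1.962: |R|=0.40908 <1
  x=-1.632: |R|=0.23040 <1
  x=-3.513: |R|=1.06331 >1
  x=-3.401: |R|=1.02416 >1
Interval (-3.3333, 0).

(-3.3333, 0).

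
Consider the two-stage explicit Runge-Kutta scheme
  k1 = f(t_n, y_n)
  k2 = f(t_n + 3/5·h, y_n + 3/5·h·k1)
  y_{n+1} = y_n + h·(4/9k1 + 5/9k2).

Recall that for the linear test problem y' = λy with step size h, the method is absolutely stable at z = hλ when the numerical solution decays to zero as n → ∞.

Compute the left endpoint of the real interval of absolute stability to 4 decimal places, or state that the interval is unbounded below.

left endpoint -3.0000.

On y'=λy, z=hλ:
  k1=λy_n ⇒ h·k1=z·y_n;  k2=λ(1+3/5z)y_n ⇒ h·k2=z(1+3/5z)y_n
  y_{n+1}/y_n = 1 + 4/9z + 5/9z(1+3/5z) = 1 + z + 1/3z²
  Hence R(z) = 1 + z + 1/3z².

Need |R(x)|<1, x<0.
x=-0.49: |R|=0.5900
R=1: x+1/3x²=0 ⇒ x=−3=-3.0000; min R=1−1/(4·1/3)=0.2500>−1
Confirm numerically:
  x=-2.706: |R|=0.73481 <1
  x=-2.208: |R|=0.41709 <1
  x=-1.468: |R|=0.25034 <1
  x=-1.351: |R|=0.25740 <1
  x=-3.448: |R|=1.51490 >1
  x=-3.384: |R|=1.43315 >1
  x=-3.285: |R|=1.31207 >1
Stable set (-3.0000, 0).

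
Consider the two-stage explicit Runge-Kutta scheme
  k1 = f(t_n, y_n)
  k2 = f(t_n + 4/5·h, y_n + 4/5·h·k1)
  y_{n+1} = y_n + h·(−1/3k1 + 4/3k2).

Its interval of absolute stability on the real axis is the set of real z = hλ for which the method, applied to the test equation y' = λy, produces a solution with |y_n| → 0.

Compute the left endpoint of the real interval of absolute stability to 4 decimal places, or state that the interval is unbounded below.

z* = -0.9375.

Test eqn y'=λy, z=hλ:
  k1=λy_n ⇒ h·k1=z·y_n;  k2=λ(1+4/5z)y_n ⇒ h·k2=z(1+4/5z)y_n
  y_{n+1}/y_n = 1 − 1/3z + 4/3z(1+4/5z) = 1 + z + 16/15z²
  Hence R(z) = 1 + z + 16/15z².

Need |R(x)|<1, x<0.
x=-0.37: |R|=0.7760
R=1: x+16/15x²=0 ⇒ x=−15/16=-0.9375; min R=1−1/(4·16/15)=0.7656>−1
Confirm numerically:
  x=-0.889: |R|=0.95401 <1
  x=-0.697: |R|=0.82120 <1
  x=-0.674: |R|=0.81056 <1
  x=-0.545: |R|=0.77183 <1
  x=-1.302: |R|=1.50622 >1
  x=-1.196: |R|=1.32978 >1
  x=-1.180: |R|=1.30523 >1
Interval (-0.9375, 0).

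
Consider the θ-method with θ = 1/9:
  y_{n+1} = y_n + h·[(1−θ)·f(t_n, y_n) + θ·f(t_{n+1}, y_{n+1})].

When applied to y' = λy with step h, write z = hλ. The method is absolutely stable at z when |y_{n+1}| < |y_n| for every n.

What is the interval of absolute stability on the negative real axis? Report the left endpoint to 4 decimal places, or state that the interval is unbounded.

z∈(-2.5714,0).

With y'=λy (z=hλ):
  y_{n+1} = y_n + z·[8/9·y_n + 1/9·y_{n+1}] ⇒ (1 − 1/9z)y_{n+1} = (1 + 8/9z)y_n
  Hence R(z) = (1 + 8/9z)/(1 − 1/9z).

Find x<0 with |R(x)|<1.
x=-1.21: |R|=0.0666
R=−1: 1+8/9x = −1+1/9x ⇒ -7/9x=2 ⇒ x=2/(-7/9)=-2.5714
Confirm numerically:
  x=-2.487: |R|=0.94855 <1
  x=-1.668: |R|=0.40720 <1
  x=-1.288: |R|=0.12675 <1
  x=-3.144: |R|=1.33004 >1
  x=-2.819: |R|=1.14663 >1
  x=-2.805: |R|=1.13850 >1
So |R|<1 on (-2.5714, 0).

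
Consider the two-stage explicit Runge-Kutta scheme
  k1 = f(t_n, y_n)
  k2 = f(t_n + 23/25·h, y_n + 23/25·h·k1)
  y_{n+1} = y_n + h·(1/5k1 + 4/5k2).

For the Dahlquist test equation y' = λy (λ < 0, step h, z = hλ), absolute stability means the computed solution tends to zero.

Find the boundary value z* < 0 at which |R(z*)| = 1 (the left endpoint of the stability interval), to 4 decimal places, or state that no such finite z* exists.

z* = -1.3587.

Test eqn y'=λy, z=hλ:
  k1=λy_n ⇒ h·k1=z·y_n;  k2=λ(1+23/25z)y_n ⇒ h·k2=z(1+23/25z)y_n
  y_{n+1}/y_n = 1 + 1/5z + 4/5z(1+23/25z) = 1 + z + 92/125z²
  so R(z) = 1 + z + 92/125z².

Need |R(x)|<1, x<0.
x=-0.84: |R|=0.6793
R=1: x+92/125x²=0 ⇒ x=−125/92=-1.3587; min R=1−1/(4·92/125)=0.6603>−1
Confirm numerically:
  x=-1.202: |R|=0.86138 <1
  x=-0.965: |R|=0.72038 <1
  x=-0.914: |R|=0.70085 <1
  x=-0.651: |R|=0.66092 <1
  x=-1.916: |R|=1.78590 >1
  x=-1.864: |R|=1.69323 >1
  x=-1.431: |R|=1.07615 >1
So |R|<1 on (-1.3587, 0).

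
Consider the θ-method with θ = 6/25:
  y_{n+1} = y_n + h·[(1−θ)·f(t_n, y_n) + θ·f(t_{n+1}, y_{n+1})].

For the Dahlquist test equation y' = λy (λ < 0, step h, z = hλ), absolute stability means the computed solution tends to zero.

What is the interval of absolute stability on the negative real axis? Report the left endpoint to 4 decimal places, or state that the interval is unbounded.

Test eqn y'=λy, z=hλ:
  y_{n+1} = y_n + z·[19/25·y_n + 6/25·y_{n+1}] ⇒ (1 − 6/25z)y_{n+1} = (1 + 19/25z)y_n
  ⇒ R(z) = (1 + 19/25z)/(1 − 6/25z).

Solve |R(x)|<1 on ℝ⁻.
x=-1.44: |R|=0.0702
R=−1: 1+19/25x = −1+6/25x ⇒ -13/25x=2 ⇒ x=2/(-13/25)=-3.8462
Confirm numerically:
  x=-2.388: |R|=0.51800 <1
  x=-2.043: |R|=0.37085 <1
  x=-1.598: |R|=0.15502 <1
  x=-4.227: |R|=1.09831 >1
  x=-4.191: |R|=1.08940 >1
  x=-4.071: |R|=1.05914 >1
Stable set (-3.8462, 0).

z∈(-3.8462,0).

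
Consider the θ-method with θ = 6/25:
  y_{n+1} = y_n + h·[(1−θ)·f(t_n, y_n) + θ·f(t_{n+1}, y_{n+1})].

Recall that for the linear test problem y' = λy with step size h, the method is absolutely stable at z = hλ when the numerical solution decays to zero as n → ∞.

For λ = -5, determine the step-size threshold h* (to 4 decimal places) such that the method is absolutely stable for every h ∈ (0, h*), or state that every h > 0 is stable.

(-3.8462,0); λ=-5 ⇒ h* = (50/13)/5 = 0.7692.

With y'=λy (z=hλ):
  y_{n+1} = y_n + z·[19/25·y_n + 6/25·y_{n+1}] ⇒ (1 − 6/25z)y_{n+1} = (1 + 19/25z)y_n
  ⇒ R(z) = (1 + 19/25z)/(1 − 6/25z).

Need |R(x)|<1, x<0.
x=-0.47: |R|=0.5776
R=−1: 1+19/25x = −1+6/25x ⇒ -13/25x=2 ⇒ x=2/(-13/25)=-3.8462
Confirm numerically:
  x=-3.169: |R|=0.80000 <1
  x=-3.094: |R|=0.77555 <1
  x=-2.600: |R|=0.60099 <1
  x=-1.918: |R|=0.31341 <1
  x=-4.410: |R|=1.14244 >1
  x=-4.214: |R|=1.09510 >1
  x=-4.159: |R|=1.08141 >1
So |R|<1 on (-3.8462, 0).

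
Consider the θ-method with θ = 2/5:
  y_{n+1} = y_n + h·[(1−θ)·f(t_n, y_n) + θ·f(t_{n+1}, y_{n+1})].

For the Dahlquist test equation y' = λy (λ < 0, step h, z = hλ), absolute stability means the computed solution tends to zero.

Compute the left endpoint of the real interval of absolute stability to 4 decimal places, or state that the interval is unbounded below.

left endpoint -10.0000.

Test eqn y'=λy, z=hλ:
  y_{n+1} = y_n + z·[3/5·y_n + 2/5·y_{n+1}] ⇒ (1 − 2/5z)y_{n+1} = (1 + 3/5z)y_n
  ⇒ R(z) = (1 + 3/5z)/(1 − 2/5z).

Solve |R(x)|<1 on ℝ⁻.
x=-1.08: |R|=0.2458
R=−1: 1+3/5x = −1+2/5x ⇒ -1/5x=2 ⇒ x=2/(-1/5)=-10.0000
Confirm numerically:
  x=-9.639: |R|=0.98513 <1
  x=-7.578: |R|=0.87984 <1
  x=-7.235: |R|=0.85799 <1
  x=-4.303: |R|=0.58129 <1
  x=-10.438: |R|=1.01693 >1
  x=-10.065: |R|=1.00259 >1
  x=-10.048: |R|=1.00191 >1
So |R|<1 on (-10.0000, 0).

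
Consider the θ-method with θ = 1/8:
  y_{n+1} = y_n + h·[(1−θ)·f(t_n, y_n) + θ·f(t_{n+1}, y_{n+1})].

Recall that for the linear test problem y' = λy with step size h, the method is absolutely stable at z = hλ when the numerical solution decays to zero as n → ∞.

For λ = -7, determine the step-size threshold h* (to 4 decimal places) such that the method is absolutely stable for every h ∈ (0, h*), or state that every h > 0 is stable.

On y'=λy, z=hλ:
  y_{n+1} = y_n + z·[7/8·y_n + 1/8·y_{n+1}] ⇒ (1 − 1/8z)y_{n+1} = (1 + 7/8z)y_n
  ⇒ R(z) = (1 + 7/8z)/(1 − 1/8z).

Solve |R(x)|<1 on ℝ⁻.
x=-1.5: |R|=0.2632
R=−1: 1+7/8x = −1+1/8x ⇒ -3/4x=2 ⇒ x=2/(-3/4)=-2.6667
Confirm numerically:
  x=-2.185: |R|=0.71625 <1
  x=-1.996: |R|=0.59744 <1
  x=-1.119: |R|=0.01831 <1
  x=-2.942: |R|=1.15098 >1
  x=-2.782: |R|=1.06418 >1
Stable set (-2.6667, 0).

(-2.6667,0); λ=-7 ⇒ h* = (8/3)/7 = 0.3810.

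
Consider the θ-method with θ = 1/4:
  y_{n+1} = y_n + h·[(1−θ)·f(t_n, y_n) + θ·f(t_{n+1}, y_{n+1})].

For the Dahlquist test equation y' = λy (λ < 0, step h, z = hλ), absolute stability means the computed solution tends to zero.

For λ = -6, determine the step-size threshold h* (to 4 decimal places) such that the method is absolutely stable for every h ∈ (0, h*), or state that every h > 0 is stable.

(-4.0000,0); λ=-6 ⇒ h* = (4)/6 = 0.6667.

Set f=λy, z=hλ:
  y_{n+1} = y_n + z·[3/4·y_n + 1/4·y_{n+1}] ⇒ (1 − 1/4z)y_{n+1} = (1 + 3/4z)y_n
  so R(z) = (1 + 3/4z)/(1 − 1/4z).

Boundary: |R(x)|=1, x<0.
x=-0.43: |R|=0.6117
R=−1: 1+3/4x = −1+1/4x ⇒ -1/2x=2 ⇒ x=2/(-1/2)=-4.0000
Confirm numerically:
  x=-3.082: |R|=0.74075 <1
  x=-1.649: |R|=0.16764 <1
  x=-1.607: |R|=0.14642 <1
  x=-4.225: |R|=1.05471 >1
  x=-4.092: |R|=1.02274 >1
So |R|<1 on (-4.0000, 0).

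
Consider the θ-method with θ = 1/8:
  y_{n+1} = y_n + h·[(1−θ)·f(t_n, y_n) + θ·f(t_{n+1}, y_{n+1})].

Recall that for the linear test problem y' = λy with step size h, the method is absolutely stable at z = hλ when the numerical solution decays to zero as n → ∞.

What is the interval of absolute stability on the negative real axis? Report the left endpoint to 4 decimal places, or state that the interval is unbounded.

z∈(-2.6667,0).

Test eqn y'=λy, z=hλ:
  y_{n+1} = y_n + z·[7/8·y_n + 1/8·y_{n+1}] ⇒ (1 − 1/8z)y_{n+1} = (1 + 7/8z)y_n
  ⇒ R(z) = (1 + 7/8z)/(1 − 1/8z).

Need |R(x)|<1, x<0.
x=-1.09: |R|=0.0407
R=−1: 1+7/8x = −1+1/8x ⇒ -3/4x=2 ⇒ x=2/(-3/4)=-2.6667
Confirm numerically:
  x=-2.133: |R|=0.68400 <1
  x=-1.373: |R|=0.17188 <1
  x=-1.203: |R|=0.04575 <1
  x=-3.194: |R|=1.28265 >1
  x=-3.148: |R|=1.25906 >1
Stable set (-2.6667, 0).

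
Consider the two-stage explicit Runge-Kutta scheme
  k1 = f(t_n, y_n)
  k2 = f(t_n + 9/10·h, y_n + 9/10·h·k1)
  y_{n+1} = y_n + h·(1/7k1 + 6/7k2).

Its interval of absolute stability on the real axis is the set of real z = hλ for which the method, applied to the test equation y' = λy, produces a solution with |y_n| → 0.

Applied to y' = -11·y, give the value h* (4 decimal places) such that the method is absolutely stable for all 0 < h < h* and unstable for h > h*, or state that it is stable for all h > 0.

(-1.2963,0); λ=-11 ⇒ h* = (35/27)/11 = 0.1178.

Set f=λy, z=hλ:
  k1=λy_n ⇒ h·k1=z·y_n;  k2=λ(1+9/10z)y_n ⇒ h·k2=z(1+9/10z)y_n
  y_{n+1}/y_n = 1 + 1/7z + 6/7z(1+9/10z) = 1 + z + 27/35z²
  so R(z) = 1 + z + 27/35z².

Need |R(x)|<1, x<0.
x=-1.58: |R|=1.3458
R=1: x+27/35x²=0 ⇒ x=−35/27=-1.2963; min R=1−1/(4·27/35)=0.6759>−1
Confirm numerically:
  x=-1.021: |R|=0.78317 <1
  x=-0.950: |R|=0.74621 <1
  x=-0.772: |R|=0.68776 <1
  x=-1.573: |R|=1.33577 >1
  x=-1.555: |R|=1.31033 >1
  x=-1.380: |R|=1.08911 >1
Stable set (-1.2963, 0).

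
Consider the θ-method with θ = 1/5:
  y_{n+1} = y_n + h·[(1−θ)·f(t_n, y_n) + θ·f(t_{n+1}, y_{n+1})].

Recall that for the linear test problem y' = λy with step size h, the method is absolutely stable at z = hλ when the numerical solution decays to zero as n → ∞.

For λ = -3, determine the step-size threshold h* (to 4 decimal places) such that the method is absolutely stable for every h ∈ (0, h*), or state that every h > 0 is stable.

On y'=λy, z=hλ:
  y_{n+1} = y_n + z·[4/5·y_n + 1/5·y_{n+1}] ⇒ (1 − 1/5z)y_{n+1} = (1 + 4/5z)y_n
  ⇒ R(z) = (1 + 4/5z)/(1 − 1/5z).

Boundary: |R(x)|=1, x<0.
x=-1.66: |R|=0.2462
R=−1: 1+4/5x = −1+1/5x ⇒ -3/5x=2 ⇒ x=2/(-3/5)=-3.3333
Confirm numerically:
  x=-3.174: |R|=0.94152 <1
  x=-3.064: |R|=0.89980 <1
  x=-2.070: |R|=0.46393 <1
  x=-3.728: |R|=1.13566 >1
  x=-3.684: |R|=1.12114 >1
Interval (-3.3333, 0).

(-3.3333,0); λ=-3 ⇒ h* = (10/3)/3 = 1.1111.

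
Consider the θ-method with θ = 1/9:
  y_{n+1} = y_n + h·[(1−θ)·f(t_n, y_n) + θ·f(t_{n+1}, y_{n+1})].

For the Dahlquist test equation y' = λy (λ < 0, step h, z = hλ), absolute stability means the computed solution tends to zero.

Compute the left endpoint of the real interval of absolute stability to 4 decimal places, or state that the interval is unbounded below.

Set f=λy, z=hλ:
  y_{n+1} = y_n + z·[8/9·y_n + 1/9·y_{n+1}] ⇒ (1 − 1/9z)y_{n+1} = (1 + 8/9z)y_n
  so R(z) = (1 + 8/9z)/(1 − 1/9z).

Find x<0 with |R(x)|<1.
x=-1.79: |R|=0.4930
R=−1: 1+8/9x = −1+1/9x ⇒ -7/9x=2 ⇒ x=2/(-7/9)=-2.5714
Confirm numerically:
  x=-2.059: |R|=0.67565 <1
  x=-1.369: |R|=0.18825 <1
  x=-1.301: |R|=0.13669 <1
  x=-3.144: |R|=1.33004 >1
  x=-2.931: |R|=1.21096 >1
Interval (-2.5714, 0).

z* = -2.5714.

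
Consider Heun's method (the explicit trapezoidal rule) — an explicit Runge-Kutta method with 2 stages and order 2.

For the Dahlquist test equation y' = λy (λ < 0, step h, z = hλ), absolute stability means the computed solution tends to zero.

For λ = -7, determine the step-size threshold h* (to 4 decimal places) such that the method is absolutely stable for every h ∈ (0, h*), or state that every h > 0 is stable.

(-2.0000,0); λ=-7 ⇒ h* = 0.2857.

On y'=λy, z=hλ:
  order 2, 2-stage ⇒ R(z)=1+z+z^2/2
  (e.g. R(-0.69)=0.54805, |R|=0.54805)

Boundary: |R(x)|=1, x<0.
x=-0.69: |R|=0.5481
|R(-1.9)|=0.9050 |R(-1.52)|=0.6352 |R(-1.35)|=0.5613
Bisect:
  x_lo=-2.6199 |R|=1.8120  x_hi=-0.0554 |R|=0.9461
  mid=-1.33765 |R|=0.55700 →hi
  mid=-1.97877 |R|=0.97899 →hi
  mid=-2.29932 |R|=1.34412 →lo
  mid=-2.13904 |R|=1.14871 →lo
  mid=-2.05891 |R|=1.06064 →lo
  mid=-2.01884 |R|=1.01901 →lo
  mid=-1.99880 |R|=0.99880 →hi
  mid=-2.00882 |R|=1.00886 →lo
  ...
  [-2.00005,-1.99990] ⇒ x*=-2.0000
So |R|<1 on (-2.0000, 0).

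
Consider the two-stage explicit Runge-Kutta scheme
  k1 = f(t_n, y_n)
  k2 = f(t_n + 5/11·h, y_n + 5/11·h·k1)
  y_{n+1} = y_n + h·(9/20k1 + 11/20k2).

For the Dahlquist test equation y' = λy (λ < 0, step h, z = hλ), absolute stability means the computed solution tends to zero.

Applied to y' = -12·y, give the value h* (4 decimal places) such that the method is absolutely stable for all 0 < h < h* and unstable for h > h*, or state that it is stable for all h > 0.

(-4.0000,0); λ=-12 ⇒ h* = (4)/12 = 0.3333.

On y'=λy, z=hλ:
  k1=λy_n ⇒ h·k1=z·y_n;  k2=λ(1+5/11z)y_n ⇒ h·k2=z(1+5/11z)y_n
  y_{n+1}/y_n = 1 + 9/20z + 11/20z(1+5/11z) = 1 + z + 1/4z²
  R(z) = 1 + z + 1/4z².

Find x<0 with |R(x)|<1.
x=-1.55: |R|=0.0506
R=1: x+1/4x²=0 ⇒ x=−4=-4.0000; min R=1−1/(4·1/4)=0.0000>−1
Confirm numerically:
  x=-2.657: |R|=0.10791 <1
  x=-2.293: |R|=0.02146 <1
  x=-2.226: |R|=0.01277 <1
  x=-2.105: |R|=0.00276 <1
  x=-4.416: |R|=1.45926 >1
  x=-4.314: |R|=1.33865 >1
So |R|<1 on (-4.0000, 0).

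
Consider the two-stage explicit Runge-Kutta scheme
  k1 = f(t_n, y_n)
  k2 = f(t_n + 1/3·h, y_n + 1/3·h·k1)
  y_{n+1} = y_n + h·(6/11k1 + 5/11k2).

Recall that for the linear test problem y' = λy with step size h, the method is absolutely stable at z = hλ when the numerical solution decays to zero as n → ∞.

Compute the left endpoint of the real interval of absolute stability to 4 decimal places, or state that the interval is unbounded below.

On y'=λy, z=hλ:
  k1=λy_n ⇒ h·k1=z·y_n;  k2=λ(1+1/3z)y_n ⇒ h·k2=z(1+1/3z)y_n
  y_{n+1}/y_n = 1 + 6/11z + 5/11z(1+1/3z) = 1 + z + 5/33z²
  R(z) = 1 + z + 5/33z².

Find x<0 with |R(x)|<1.
x=-1.3: |R|=0.0439
R=1: x+5/33x²=0 ⇒ x=−33/5=-6.6000; min R=1−1/(4·5/33)=-0.6500>−1
Confirm numerically:
  x=-3.593: |R|=0.63699 <1
  x=-3.013: |R|=0.63752 <1
  x=-2.765: |R|=0.60663 <1
  x=-7.054: |R|=1.48523 >1
  x=-6.624: |R|=1.02409 >1
Interval (-6.6000, 0).

z* = -6.6000.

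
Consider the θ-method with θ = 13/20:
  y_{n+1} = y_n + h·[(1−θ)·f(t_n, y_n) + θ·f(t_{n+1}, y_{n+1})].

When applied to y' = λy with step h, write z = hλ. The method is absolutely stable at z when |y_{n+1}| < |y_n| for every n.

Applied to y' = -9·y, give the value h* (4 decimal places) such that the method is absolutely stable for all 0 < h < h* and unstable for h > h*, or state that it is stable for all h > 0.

Set f=λy, z=hλ:
  y_{n+1} = y_n + z·[7/20·y_n + 13/20·y_{n+1}] ⇒ (1 − 13/20z)y_{n+1} = (1 + 7/20z)y_n
  R(z) = (1 + 7/20z)/(1 − 13/20z).

Boundary: |R(x)|=1, x<0.
x=-1.12: |R|=0.3519
x=-2: |R|=0.1304
x=-10: |R|=0.3333
x=-100: |R|=0.5152
θ=13/20≥1/2 ⇒ |1+7/20x|<|1−13/20x| ∀x<0 ⇒ unbounded interval.

unbounded; (−∞, 0). Any h>0 works for λ=-9.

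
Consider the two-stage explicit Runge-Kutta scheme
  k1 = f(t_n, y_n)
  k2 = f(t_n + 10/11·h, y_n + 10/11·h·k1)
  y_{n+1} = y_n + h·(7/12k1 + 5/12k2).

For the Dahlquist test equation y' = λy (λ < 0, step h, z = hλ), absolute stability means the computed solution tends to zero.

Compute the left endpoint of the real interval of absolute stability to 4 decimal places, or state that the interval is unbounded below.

With y'=λy (z=hλ):
  k1=λy_n ⇒ h·k1=z·y_n;  k2=λ(1+10/11z)y_n ⇒ h·k2=z(1+10/11z)y_n
  y_{n+1}/y_n = 1 + 7/12z + 5/12z(1+10/11z) = 1 + z + 25/66z²
  ⇒ R(z) = 1 + z + 25/66z².

Find x<0 with |R(x)|<1.
x=-1.68: |R|=0.3891
R=1: x+25/66x²=0 ⇒ x=−66/25=-2.6400; min R=1−1/(4·25/66)=0.3400>−1
Confirm numerically:
  x=-2.400: |R|=0.78182 <1
  x=-2.025: |R|=0.52827 <1
  x=-1.608: |R|=0.37142 <1
  x=-3.177: |R|=1.64623 >1
  x=-3.014: |R|=1.42698 >1
So |R|<1 on (-2.6400, 0).

z* = -2.6400.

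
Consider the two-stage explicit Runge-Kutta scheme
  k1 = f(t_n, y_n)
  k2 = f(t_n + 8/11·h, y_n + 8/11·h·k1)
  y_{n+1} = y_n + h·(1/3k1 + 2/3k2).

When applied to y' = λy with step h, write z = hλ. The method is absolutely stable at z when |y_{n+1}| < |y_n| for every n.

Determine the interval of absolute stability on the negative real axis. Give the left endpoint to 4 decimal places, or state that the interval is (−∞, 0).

Test eqn y'=λy, z=hλ:
  k1=λy_n ⇒ h·k1=z·y_n;  k2=λ(1+8/11z)y_n ⇒ h·k2=z(1+8/11z)y_n
  y_{n+1}/y_n = 1 + 1/3z + 2/3z(1+8/11z) = 1 + z + 16/33z²
  R(z) = 1 + z + 16/33z².

Solve |R(x)|<1 on ℝ⁻.
x=-1.16: |R|=0.4924
R=1: x+16/33x²=0 ⇒ x=−33/16=-2.0625; min R=1−1/(4·16/33)=0.4844>−1
Confirm numerically:
  x=-1.544: |R|=0.61185 <1
  x=-1.029: |R|=0.48438 <1
  x=-0.865: |R|=0.49778 <1
  x=-2.651: |R|=1.75642 >1
  x=-2.548: |R|=1.59978 >1
  x=-2.158: |R|=1.09992 >1
So |R|<1 on (-2.0625, 0).

z∈(-2.0625,0).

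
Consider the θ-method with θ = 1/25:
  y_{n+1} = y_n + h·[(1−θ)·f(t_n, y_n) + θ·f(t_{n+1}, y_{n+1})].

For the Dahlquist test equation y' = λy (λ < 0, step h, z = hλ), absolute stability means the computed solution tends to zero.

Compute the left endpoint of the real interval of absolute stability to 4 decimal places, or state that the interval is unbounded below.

z* = -2.1739.

With y'=λy (z=hλ):
  y_{n+1} = y_n + z·[24/25·y_n + 1/25·y_{n+1}] ⇒ (1 − 1/25z)y_{n+1} = (1 + 24/25z)y_n
  so R(z) = (1 + 24/25z)/(1 − 1/25z).

Need |R(x)|<1, x<0.
x=-0.78: |R|=0.2436
R=−1: 1+24/25x = −1+1/25x ⇒ -23/25x=2 ⇒ x=2/(-23/25)=-2.1739
Confirm numerically:
  x=-2.092: |R|=0.93046 <1
  x=-1.937: |R|=0.79771 <1
  x=-1.865: |R|=0.73553 <1
  x=-1.367: |R|=0.29613 <1
  x=-2.569: |R|=1.32961 >1
  x=-2.531: |R|=1.29832 >1
Interval (-2.1739, 0).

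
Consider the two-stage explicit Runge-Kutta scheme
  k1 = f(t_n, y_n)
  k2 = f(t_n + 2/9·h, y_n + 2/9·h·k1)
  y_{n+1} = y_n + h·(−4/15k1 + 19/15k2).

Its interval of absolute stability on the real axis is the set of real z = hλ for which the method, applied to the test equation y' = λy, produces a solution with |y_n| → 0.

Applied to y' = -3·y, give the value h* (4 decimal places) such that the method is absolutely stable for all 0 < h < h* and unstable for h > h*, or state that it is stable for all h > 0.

Set f=λy, z=hλ:
  k1=λy_n ⇒ h·k1=z·y_n;  k2=λ(1+2/9z)y_n ⇒ h·k2=z(1+2/9z)y_n
  y_{n+1}/y_n = 1 − 4/15z + 19/15z(1+2/9z) = 1 + z + 38/135z²
  so R(z) = 1 + z + 38/135z².

Need |R(x)|<1, x<0.
x=-1.63: |R|=0.1179
R=1: x+38/135x²=0 ⇒ x=−135/38=-3.5526; min R=1−1/(4·38/135)=0.1118>−1
Confirm numerically:
  x=-3.390: |R|=0.84481 <1
  x=-2.026: |R|=0.12939 <1
  x=-1.702: |R|=0.11340 <1
  x=-3.924: |R|=1.41019 >1
  x=-3.780: |R|=1.24192 >1
  x=-3.677: |R|=1.12872 >1
So |R|<1 on (-3.5526, 0).

(-3.5526,0); λ=-3 ⇒ h* = (135/38)/3 = 1.1842.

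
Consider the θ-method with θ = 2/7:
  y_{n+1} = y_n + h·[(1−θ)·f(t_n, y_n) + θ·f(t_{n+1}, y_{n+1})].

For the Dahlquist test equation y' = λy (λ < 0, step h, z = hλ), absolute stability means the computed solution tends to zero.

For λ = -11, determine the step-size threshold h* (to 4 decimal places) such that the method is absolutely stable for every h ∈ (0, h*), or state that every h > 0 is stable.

(-4.6667,0); λ=-11 ⇒ h* = (14/3)/11 = 0.4242.

On y'=λy, z=hλ:
  y_{n+1} = y_n + z·[5/7·y_n + 2/7·y_{n+1}] ⇒ (1 − 2/7z)y_{n+1} = (1 + 5/7z)y_n
  so R(z) = (1 + 5/7z)/(1 − 2/7z).

Solve |R(x)|<1 on ℝ⁻.
x=-1.47: |R|=0.0352
R=−1: 1+5/7x = −1+2/7x ⇒ -3/7x=2 ⇒ x=2/(-3/7)=-4.6667
Confirm numerically:
  x=-4.510: |R|=0.97066 <1
  x=-3.993: |R|=0.86514 <1
  x=-2.494: |R|=0.45629 <1
  x=-4.727: |R|=1.01100 >1
  x=-4.703: |R|=1.00664 >1
Interval (-4.6667, 0).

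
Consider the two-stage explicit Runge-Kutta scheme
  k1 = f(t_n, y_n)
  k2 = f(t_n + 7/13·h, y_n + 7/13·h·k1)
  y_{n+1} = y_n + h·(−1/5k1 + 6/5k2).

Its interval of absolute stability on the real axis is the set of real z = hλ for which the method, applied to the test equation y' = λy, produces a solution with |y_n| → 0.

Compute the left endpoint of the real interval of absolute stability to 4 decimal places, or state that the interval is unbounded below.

left endpoint -1.5476.

Set f=λy, z=hλ:
  k1=λy_n ⇒ h·k1=z·y_n;  k2=λ(1+7/13z)y_n ⇒ h·k2=z(1+7/13z)y_n
  y_{n+1}/y_n = 1 − 1/5z + 6/5z(1+7/13z) = 1 + z + 42/65z²
  so R(z) = 1 + z + 42/65z².

Need |R(x)|<1, x<0.
x=-0.82: |R|=0.6145
R=1: x+42/65x²=0 ⇒ x=−65/42=-1.5476; min R=1−1/(4·42/65)=0.6131>−1
Confirm numerically:
  x=-1.326: |R|=0.81012 <1
  x=-1.006: |R|=0.64793 <1
  x=-0.871: |R|=0.61920 <1
  x=-0.643: |R|=0.62415 <1
  x=-1.959: |R|=1.52073 >1
  x=-1.739: |R|=1.21505 >1
Stable set (-1.5476, 0).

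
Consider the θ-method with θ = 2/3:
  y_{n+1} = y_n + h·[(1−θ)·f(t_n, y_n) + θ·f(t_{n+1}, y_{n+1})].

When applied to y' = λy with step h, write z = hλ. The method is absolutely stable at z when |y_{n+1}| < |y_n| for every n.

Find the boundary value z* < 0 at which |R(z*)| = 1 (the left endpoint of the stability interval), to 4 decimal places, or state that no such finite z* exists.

interval (−∞, 0).

On y'=λy, z=hλ:
  y_{n+1} = y_n + z·[1/3·y_n + 2/3·y_{n+1}] ⇒ (1 − 2/3z)y_{n+1} = (1 + 1/3z)y_n
  Hence R(z) = (1 + 1/3z)/(1 − 2/3z).

Need |R(x)|<1, x<0.
x=-1.14: |R|=0.3523
x=-2: |R|=0.1429
x=-10: |R|=0.3043
x=-100: |R|=0.4778
θ=2/3≥1/2 ⇒ |1+1/3x|<|1−2/3x| ∀x<0 ⇒ stable on all of ℝ⁻.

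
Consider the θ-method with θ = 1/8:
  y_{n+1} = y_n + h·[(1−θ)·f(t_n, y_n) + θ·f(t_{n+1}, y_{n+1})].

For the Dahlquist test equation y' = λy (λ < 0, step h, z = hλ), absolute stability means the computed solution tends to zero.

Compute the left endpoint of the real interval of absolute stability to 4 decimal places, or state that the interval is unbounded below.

With y'=λy (z=hλ):
  y_{n+1} = y_n + z·[7/8·y_n + 1/8·y_{n+1}] ⇒ (1 − 1/8z)y_{n+1} = (1 + 7/8z)y_n
  ⇒ R(z) = (1 + 7/8z)/(1 − 1/8z).

Boundary: |R(x)|=1, x<0.
x=-1.76: |R|=0.4426
R=−1: 1+7/8x = −1+1/8x ⇒ -3/4x=2 ⇒ x=2/(-3/4)=-2.6667
Confirm numerically:
  x=-2.211: |R|=0.73225 <1
  x=-1.700: |R|=0.40206 <1
  x=-1.647: |R|=0.36581 <1
  x=-1.303: |R|=0.12050 <1
  x=-3.150: |R|=1.26009 >1
  x=-3.037: |R|=1.20132 >1
Stable set (-2.6667, 0).

z* = -2.6667.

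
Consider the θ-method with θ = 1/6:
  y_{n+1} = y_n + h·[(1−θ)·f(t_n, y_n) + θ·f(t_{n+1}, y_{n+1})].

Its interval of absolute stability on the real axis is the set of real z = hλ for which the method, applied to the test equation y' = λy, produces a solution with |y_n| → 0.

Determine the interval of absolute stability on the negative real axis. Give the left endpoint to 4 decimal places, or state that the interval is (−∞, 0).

Test eqn y'=λy, z=hλ:
  y_{n+1} = y_n + z·[5/6·y_n + 1/6·y_{n+1}] ⇒ (1 − 1/6z)y_{n+1} = (1 + 5/6z)y_n
  Hence R(z) = (1 + 5/6z)/(1 − 1/6z).

Solve |R(x)|<1 on ℝ⁻.
x=-1.1: |R|=0.0704
R=−1: 1+5/6x = −1+1/6x ⇒ -2/3x=2 ⇒ x=2/(-2/3)=-3.0000
Confirm numerically:
  x=-2.388: |R|=0.70815 <1
  x=-2.289: |R|=0.65689 <1
  x=-2.065: |R|=0.53627 <1
  x=-3.501: |R|=1.21093 >1
  x=-3.234: |R|=1.10136 >1
  x=-3.035: |R|=1.01550 >1
Interval (-3.0000, 0).

z∈(-3.0000,0).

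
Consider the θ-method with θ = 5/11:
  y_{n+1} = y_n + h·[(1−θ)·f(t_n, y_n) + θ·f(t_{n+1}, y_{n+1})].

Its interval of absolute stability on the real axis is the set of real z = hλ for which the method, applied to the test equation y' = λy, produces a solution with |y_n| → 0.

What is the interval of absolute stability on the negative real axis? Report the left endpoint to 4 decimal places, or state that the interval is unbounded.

Test eqn y'=λy, z=hλ:
  y_{n+1} = y_n + z·[6/11·y_n + 5/11·y_{n+1}] ⇒ (1 − 5/11z)y_{n+1} = (1 + 6/11z)y_n
  Hence R(z) = (1 + 6/11z)/(1 − 5/11z).

Need |R(x)|<1, x<0.
x=-1.24: |R|=0.2070
R=−1: 1+6/11x = −1+5/11x ⇒ -1/11x=2 ⇒ x=2/(-1/11)=-22.0000
Confirm numerically:
  x=-20.545: |R|=0.98721 <1
  x=-16.916: |R|=0.94681 <1
  x=-16.275: |R|=0.93802 <1
  x=-10.175: |R|=0.80889 <1
  x=-22.418: |R|=1.00340 >1
  x=-22.138: |R|=1.00113 >1
  x=-22.033: |R|=1.00027 >1
Stable set (-22.0000, 0).

z∈(-22.0000,0).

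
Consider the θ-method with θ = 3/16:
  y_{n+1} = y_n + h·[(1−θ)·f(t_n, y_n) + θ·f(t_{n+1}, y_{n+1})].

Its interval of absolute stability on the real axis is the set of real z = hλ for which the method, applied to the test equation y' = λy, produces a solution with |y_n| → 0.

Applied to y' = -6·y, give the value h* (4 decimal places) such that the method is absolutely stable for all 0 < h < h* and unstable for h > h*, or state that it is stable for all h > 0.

(-3.2000,0); λ=-6 ⇒ h* = (16/5)/6 = 0.5333.

With y'=λy (z=hλ):
  y_{n+1} = y_n + z·[13/16·y_n + 3/16·y_{n+1}] ⇒ (1 − 3/16z)y_{n+1} = (1 + 13/16z)y_n
  R(z) = (1 + 13/16z)/(1 − 3/16z).

Boundary: |R(x)|=1, x<0.
x=-0.95: |R|=0.1936
R=−1: 1+13/16x = −1+3/16x ⇒ -5/8x=2 ⇒ x=2/(-5/8)=-3.2000
Confirm numerically:
  x=-3.075: |R|=0.95045 <1
  x=-2.234: |R|=0.57449 <1
  x=-2.034: |R|=0.47245 <1
  x=-3.769: |R|=1.20837 >1
  x=-3.605: |R|=1.15103 >1
  x=-3.475: |R|=1.10407 >1
Interval (-3.2000, 0).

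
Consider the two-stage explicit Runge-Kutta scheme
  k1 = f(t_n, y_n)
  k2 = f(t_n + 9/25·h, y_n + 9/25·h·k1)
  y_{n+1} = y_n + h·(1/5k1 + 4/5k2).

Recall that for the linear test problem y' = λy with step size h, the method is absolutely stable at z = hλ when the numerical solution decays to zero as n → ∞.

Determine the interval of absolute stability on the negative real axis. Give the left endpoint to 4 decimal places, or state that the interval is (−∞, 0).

(-3.4722, 0).

Test eqn y'=λy, z=hλ:
  k1=λy_n ⇒ h·k1=z·y_n;  k2=λ(1+9/25z)y_n ⇒ h·k2=z(1+9/25z)y_n
  y_{n+1}/y_n = 1 + 1/5z + 4/5z(1+9/25z) = 1 + z + 36/125z²
  ⇒ R(z) = 1 + z + 36/125z².

Solve |R(x)|<1 on ℝ⁻.
x=-0.95: |R|=0.3099
R=1: x+36/125x²=0 ⇒ x=−125/36=-3.4722; min R=1−1/(4·36/125)=0.1319>−1
Confirm numerically:
  x=-3.094: |R|=0.66298 <1
  x=-3.066: |R|=0.64130 <1
  x=-2.847: |R|=0.48736 <1
  x=-2.712: |R|=0.40622 <1
  x=-3.879: |R|=1.45443 >1
  x=-3.562: |R|=1.09210 >1
  x=-3.522: |R|=1.05049 >1
Stable set (-3.4722, 0).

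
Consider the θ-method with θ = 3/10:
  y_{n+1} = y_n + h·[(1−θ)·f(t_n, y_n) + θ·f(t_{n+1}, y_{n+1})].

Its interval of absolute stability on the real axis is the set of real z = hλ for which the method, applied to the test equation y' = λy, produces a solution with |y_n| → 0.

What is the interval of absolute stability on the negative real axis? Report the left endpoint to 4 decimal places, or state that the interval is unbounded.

Test eqn y'=λy, z=hλ:
  y_{n+1} = y_n + z·[7/10·y_n + 3/10·y_{n+1}] ⇒ (1 − 3/10z)y_{n+1} = (1 + 7/10z)y_n
  ⇒ R(z) = (1 + 7/10z)/(1 − 3/10z).

Solve |R(x)|<1 on ℝ⁻.
x=-1.29: |R|=0.0699
R=−1: 1+7/10x = −1+3/10x ⇒ -2/5x=2 ⇒ x=2/(-2/5)=-5.0000
Confirm numerically:
  x=-4.777: |R|=0.96334 <1
  x=-3.981: |R|=0.81425 <1
  x=-3.314: |R|=0.66182 <1
  x=-2.158: |R|=0.30994 <1
  x=-5.371: |R|=1.05683 >1
  x=-5.119: |R|=1.01877 >1
So |R|<1 on (-5.0000, 0).

z∈(-5.0000,0).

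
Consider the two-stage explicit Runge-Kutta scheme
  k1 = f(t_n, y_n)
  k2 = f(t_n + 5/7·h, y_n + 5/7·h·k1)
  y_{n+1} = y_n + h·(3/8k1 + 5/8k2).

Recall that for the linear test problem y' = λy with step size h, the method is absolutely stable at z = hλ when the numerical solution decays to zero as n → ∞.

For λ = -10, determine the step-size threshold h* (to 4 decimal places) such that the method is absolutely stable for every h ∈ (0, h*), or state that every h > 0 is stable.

On y'=λy, z=hλ:
  k1=λy_n ⇒ h·k1=z·y_n;  k2=λ(1+5/7z)y_n ⇒ h·k2=z(1+5/7z)y_n
  y_{n+1}/y_n = 1 + 3/8z + 5/8z(1+5/7z) = 1 + z + 25/56z²
  ⇒ R(z) = 1 + z + 25/56z².

Boundary: |R(x)|=1, x<0.
x=-0.45: |R|=0.6404
R=1: x+25/56x²=0 ⇒ x=−56/25=-2.2400; min R=1−1/(4·25/56)=0.4400>−1
Confirm numerically:
  x=-1.494: |R|=0.50244 <1
  x=-1.469: |R|=0.49438 <1
  x=-1.090: |R|=0.44040 <1
  x=-2.826: |R|=1.73930 >1
  x=-2.714: |R|=1.57430 >1
Interval (-2.2400, 0).

(-2.2400,0); λ=-10 ⇒ h* = (56/25)/10 = 0.2240.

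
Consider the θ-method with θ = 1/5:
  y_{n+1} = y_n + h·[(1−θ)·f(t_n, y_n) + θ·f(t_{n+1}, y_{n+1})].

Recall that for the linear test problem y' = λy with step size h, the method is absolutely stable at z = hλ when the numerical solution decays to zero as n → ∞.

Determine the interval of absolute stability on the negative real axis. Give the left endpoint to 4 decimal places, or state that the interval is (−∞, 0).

(-3.3333, 0).

On y'=λy, z=hλ:
  y_{n+1} = y_n + z·[4/5·y_n + 1/5·y_{n+1}] ⇒ (1 − 1/5z)y_{n+1} = (1 + 4/5z)y_n
  so R(z) = (1 + 4/5z)/(1 − 1/5z).

Boundary: |R(x)|=1, x<0.
x=-1.1: |R|=0.0984
R=−1: 1+4/5x = −1+1/5x ⇒ -3/5x=2 ⇒ x=2/(-3/5)=-3.3333
Confirm numerically:
  x=-3.074: |R|=0.90364 <1
  x=-2.811: |R|=0.79939 <1
  x=-1.421: |R|=0.10653 <1
  x=-3.881: |R|=1.18500 >1
  x=-3.724: |R|=1.13434 >1
  x=-3.671: |R|=1.11683 >1
Interval (-3.3333, 0).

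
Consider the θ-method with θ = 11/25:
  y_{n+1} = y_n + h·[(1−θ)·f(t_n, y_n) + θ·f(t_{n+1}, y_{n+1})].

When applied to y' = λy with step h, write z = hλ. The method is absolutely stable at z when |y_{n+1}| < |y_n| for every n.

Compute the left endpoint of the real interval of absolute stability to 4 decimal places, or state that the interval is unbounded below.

left endpoint -16.6667.

Set f=λy, z=hλ:
  y_{n+1} = y_n + z·[14/25·y_n + 11/25·y_{n+1}] ⇒ (1 − 11/25z)y_{n+1} = (1 + 14/25z)y_n
  ⇒ R(z) = (1 + 14/25z)/(1 − 11/25z).

Need |R(x)|<1, x<0.
x=-1.69: |R|=0.0307
R=−1: 1+14/25x = −1+11/25x ⇒ -3/25x=2 ⇒ x=2/(-3/25)=-16.6667
Confirm numerically:
  x=-16.594: |R|=0.99895 <1
  x=-16.389: |R|=0.99594 <1
  x=-16.110: |R|=0.99174 <1
  x=-7.974: |R|=0.76864 <1
  x=-17.165: |R|=1.00699 >1
  x=-17.013: |R|=1.00490 >1
  x=-16.790: |R|=1.00176 >1
So |R|<1 on (-16.6667, 0).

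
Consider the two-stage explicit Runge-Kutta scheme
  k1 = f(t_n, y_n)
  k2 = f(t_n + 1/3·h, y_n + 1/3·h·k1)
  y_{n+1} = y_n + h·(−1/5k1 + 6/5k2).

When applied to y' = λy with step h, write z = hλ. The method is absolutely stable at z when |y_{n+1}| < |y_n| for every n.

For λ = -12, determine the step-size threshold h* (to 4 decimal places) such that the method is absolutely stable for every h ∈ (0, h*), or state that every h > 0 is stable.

On y'=λy, z=hλ:
  k1=λy_n ⇒ h·k1=z·y_n;  k2=λ(1+1/3z)y_n ⇒ h·k2=z(1+1/3z)y_n
  y_{n+1}/y_n = 1 − 1/5z + 6/5z(1+1/3z) = 1 + z + 2/5z²
  Hence R(z) = 1 + z + 2/5z².

Boundary: |R(x)|=1, x<0.
x=-0.47: |R|=0.6184
R=1: x+2/5x²=0 ⇒ x=−5/2=-2.5000; min R=1−1/(4·2/5)=0.3750>−1
Confirm numerically:
  x=-1.797: |R|=0.49468 <1
  x=-1.753: |R|=0.47620 <1
  x=-1.690: |R|=0.45244 <1
  x=-2.815: |R|=1.35469 >1
  x=-2.764: |R|=1.29188 >1
So |R|<1 on (-2.5000, 0).

(-2.5000,0); λ=-12 ⇒ h* = (5/2)/12 = 0.2083.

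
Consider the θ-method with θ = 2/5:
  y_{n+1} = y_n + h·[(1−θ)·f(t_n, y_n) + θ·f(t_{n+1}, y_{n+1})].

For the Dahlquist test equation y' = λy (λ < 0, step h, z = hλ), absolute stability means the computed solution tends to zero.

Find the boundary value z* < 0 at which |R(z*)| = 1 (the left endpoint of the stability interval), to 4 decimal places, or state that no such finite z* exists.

Set f=λy, z=hλ:
  y_{n+1} = y_n + z·[3/5·y_n + 2/5·y_{n+1}] ⇒ (1 − 2/5z)y_{n+1} = (1 + 3/5z)y_n
  R(z) = (1 + 3/5z)/(1 − 2/5z).

Need |R(x)|<1, x<0.
x=-0.39: |R|=0.6626
R=−1: 1+3/5x = −1+2/5x ⇒ -1/5x=2 ⇒ x=2/(-1/5)=-10.0000
Confirm numerically:
  x=-8.355: |R|=0.92423 <1
  x=-6.102: |R|=0.77342 <1
  x=-4.624: |R|=0.62268 <1
  x=-10.285: |R|=1.01115 >1
  x=-10.170: |R|=1.00671 >1
  x=-10.086: |R|=1.00342 >1
Interval (-10.0000, 0).

left endpoint -10.0000.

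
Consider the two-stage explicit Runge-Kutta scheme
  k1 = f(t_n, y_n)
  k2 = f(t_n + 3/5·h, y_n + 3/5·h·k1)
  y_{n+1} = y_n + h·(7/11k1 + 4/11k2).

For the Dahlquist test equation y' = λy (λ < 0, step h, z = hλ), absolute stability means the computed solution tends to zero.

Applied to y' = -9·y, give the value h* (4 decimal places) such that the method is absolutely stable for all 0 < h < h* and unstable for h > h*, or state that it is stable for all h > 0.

(-4.5833,0); λ=-9 ⇒ h* = (55/12)/9 = 0.5093.

Test eqn y'=λy, z=hλ:
  k1=λy_n ⇒ h·k1=z·y_n;  k2=λ(1+3/5z)y_n ⇒ h·k2=z(1+3/5z)y_n
  y_{n+1}/y_n = 1 + 7/11z + 4/11z(1+3/5z) = 1 + z + 12/55z²
  Hence R(z) = 1 + z + 12/55z².

Find x<0 with |R(x)|<1.
x=-1.5: |R|=0.0091
R=1: x+12/55x²=0 ⇒ x=−55/12=-4.5833; min R=1−1/(4·12/55)=-0.1458>−1
Confirm numerically:
  x=-4.189: |R|=0.63959 <1
  x=-3.493: |R|=0.16905 <1
  x=-2.636: |R|=0.11996 <1
  x=-4.905: |R|=1.34424 >1
  x=-4.876: |R|=1.31135 >1
  x=-4.702: |R|=1.12174 >1
So |R|<1 on (-4.5833, 0).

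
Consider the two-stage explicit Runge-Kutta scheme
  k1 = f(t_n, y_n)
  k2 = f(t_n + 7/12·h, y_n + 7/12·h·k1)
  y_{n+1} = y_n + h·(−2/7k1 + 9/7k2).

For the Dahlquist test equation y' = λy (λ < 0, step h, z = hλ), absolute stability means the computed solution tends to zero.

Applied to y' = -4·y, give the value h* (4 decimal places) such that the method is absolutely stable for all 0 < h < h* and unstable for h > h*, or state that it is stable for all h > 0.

Test eqn y'=λy, z=hλ:
  k1=λy_n ⇒ h·k1=z·y_n;  k2=λ(1+7/12z)y_n ⇒ h·k2=z(1+7/12z)y_n
  y_{n+1}/y_n = 1 − 2/7z + 9/7z(1+7/12z) = 1 + z + 3/4z²
  ⇒ R(z) = 1 + z + 3/4z².

Boundary: |R(x)|=1, x<0.
x=-0.84: |R|=0.6892
R=1: x+3/4x²=0 ⇒ x=−4/3=-1.3333; min R=1−1/(4·3/4)=0.6667>−1
Confirm numerically:
  x=-0.901: |R|=0.70785 <1
  x=-0.717: |R|=0.66857 <1
  x=-0.621: |R|=0.66823 <1
  x=-1.837: |R|=1.69393 >1
  x=-1.798: |R|=1.62660 >1
  x=-1.410: |R|=1.08107 >1
Stable set (-1.3333, 0).

(-1.3333,0); λ=-4 ⇒ h* = (4/3)/4 = 0.3333.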